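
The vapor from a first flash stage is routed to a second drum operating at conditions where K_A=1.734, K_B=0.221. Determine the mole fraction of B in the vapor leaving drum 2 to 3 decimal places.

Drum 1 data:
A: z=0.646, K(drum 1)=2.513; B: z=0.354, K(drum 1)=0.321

Drum 1:
Rachford–Rice: g(ψ₁) = Σ zᵢ(Kᵢ−1)/(1+ψ₁(Kᵢ−1)) = 0.
Check two-phase: ΣzᵢKᵢ = 1.737 > 1 and Σzᵢ/Kᵢ = 1.360 > 1, so g(0) = 0.737 > 0 and g(1) = -0.360 < 0.
Iterate (Newton) starting at ψ₁ = 0.38:
  ψ₁ = 0.380: g = 0.2966, g' = -0.893 → ψ₁ = 0.712
  ψ₁ = 0.712: g = 0.0049, g' = -0.955 → ψ₁ = 0.717
Converged at ψ₁ = 0.717.
Drum-1 compositions:
  A: x = 0.310, y = 0.778
  B: x = 0.690, y = 0.222
Drum-2 feed = drum-1 vapor: z₂ = (0.7784, 0.2216).
Drum 2:
Material balance + equilibrium reduce to Σ zᵢ(Kᵢ−1)/(1+ψ₂(Kᵢ−1)) = 0.
Check two-phase: ΣzᵢKᵢ = 1.399 > 1 and Σzᵢ/Kᵢ = 1.451 > 1, so g(0) = 0.399 > 0 and g(1) = -0.451 < 0.
Binary case is linear: z₁(K₁−1)(1+ψ₂(K₂−1)) + z₂(K₂−1)(1+ψ₂(K₁−1)) = 0
⇒ ψ₂ = [z₁(K₁−1)+z₂(K₂−1)] / [−(K₁−1)(K₂−1)] = 0.3988/0.5718 = 0.697
  A: x = 0.515, y = 0.893
  B: x = 0.485, y = 0.107

y_B (drum 2) = 0.107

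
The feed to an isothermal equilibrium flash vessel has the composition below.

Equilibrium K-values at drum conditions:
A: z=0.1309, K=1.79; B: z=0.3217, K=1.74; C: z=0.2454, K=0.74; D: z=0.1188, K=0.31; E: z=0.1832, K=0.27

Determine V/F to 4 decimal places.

Material balance + equilibrium reduce to Σ zᵢ(Kᵢ−1)/(1+V/F(Kᵢ−1)) = 0.
Feasibility: ΣzᵢKᵢ = 1.0620, Σzᵢ/Kᵢ = 1.6514 — both > 1, two phases present.
Newton iteration, V/F⁰ = 0.5:
  V/F = 0.5000: g = -0.16120, g' = -0.5317 → V/F = 0.1968
  V/F = 0.1968: g = -0.02099, g' = -0.4227 → V/F = 0.1472
  V/F = 0.1472: g = -0.00010, g' = -0.4194 → V/F = 0.1469
Converged at V/F = 0.1469.

V/F = 0.1469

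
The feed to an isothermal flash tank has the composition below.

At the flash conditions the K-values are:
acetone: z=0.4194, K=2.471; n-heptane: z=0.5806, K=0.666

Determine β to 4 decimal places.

β = 0.8610

Material balance + equilibrium reduce to Σ zᵢ(Kᵢ−1)/(1+β(Kᵢ−1)) = 0.
g(0) = ΣzᵢKᵢ − 1 = 0.4230 and g(1) = 1 − Σzᵢ/Kᵢ = -0.0415, so a root lies in (0, 1).
Iterate (Newton) starting at β = 0.61:
  β = 0.6100: g = 0.08163, g' = -0.3543 → β = 0.8404
  β = 0.8404: g = 0.00629, g' = -0.3067 → β = 0.8609
  β = 0.8609: g = 0.00002, g' = -0.3043 → β = 0.8610
Converged at β = 0.8610.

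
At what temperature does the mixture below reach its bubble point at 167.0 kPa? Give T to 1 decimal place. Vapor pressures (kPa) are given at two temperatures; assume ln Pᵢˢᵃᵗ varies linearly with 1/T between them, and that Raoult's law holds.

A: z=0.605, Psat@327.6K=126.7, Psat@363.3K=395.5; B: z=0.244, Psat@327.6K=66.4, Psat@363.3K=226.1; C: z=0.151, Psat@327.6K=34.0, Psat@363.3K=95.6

T = 343.3 K

Bubble-point temperature: ΣzᵢPᵢˢᵃᵗ(T) = P. Interpolate ln Pᵢˢᵃᵗ = aᵢ + bᵢ/T.
  T = 327.6 K: ΣzᵢPᵢˢᵃᵗ = 97.99 kPa
  T = 363.3 K: ΣzᵢPᵢˢᵃᵗ = 308.88 kPa
  T = 345.5 K: ΣzᵢPᵢˢᵃᵗ = 179.46 kPa
  T = 336.6 K: ΣzᵢPᵢˢᵃᵗ = 133.90 kPa
  T = 341.1 K: ΣzᵢPᵢˢᵃᵗ = 155.56 kPa
  T = 343.3 K: ΣzᵢPᵢˢᵃᵗ = 167.16 kPa
Interpolating between 341.1 K and 343.3 K gives T ≈ 343.3 K.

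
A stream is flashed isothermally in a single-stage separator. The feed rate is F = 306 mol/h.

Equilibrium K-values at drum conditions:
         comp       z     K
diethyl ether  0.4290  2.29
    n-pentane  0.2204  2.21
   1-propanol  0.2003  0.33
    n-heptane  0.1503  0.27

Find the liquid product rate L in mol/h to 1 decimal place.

Material balance + equilibrium reduce to Σ zᵢ(Kᵢ−1)/(1+β(Kᵢ−1)) = 0.
Check two-phase: ΣzᵢKᵢ = 1.5762 > 1 and Σzᵢ/Kᵢ = 1.4507 > 1, so g(0) = 0.5762 > 0 and g(1) = -0.4507 < 0.
Newton–Raphson from β = 0.47:
  β = 0.4700: g = 0.15162, g' = -0.7850 → β = 0.6631
  β = 0.6631: g = -0.00795, g' = -0.8988 → β = 0.6543
  β = 0.6543: g = -0.00004, g' = -0.8891 → β = 0.6542
Converged at β = 0.6542.
Then V = β·F = 0.6542·306 = 200.2 mol/h and L = F − V = 105.8 mol/h.

L = 105.8 mol/h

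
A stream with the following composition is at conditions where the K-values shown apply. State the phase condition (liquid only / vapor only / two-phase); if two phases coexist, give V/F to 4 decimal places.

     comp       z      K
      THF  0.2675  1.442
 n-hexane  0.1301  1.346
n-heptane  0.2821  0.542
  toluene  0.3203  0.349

liquid only

ΣzᵢKᵢ = 0.8255; Σzᵢ/Kᵢ = 1.7204.
Since ΣzᵢKᵢ < 1 the mixture is below its bubble point — single liquid phase.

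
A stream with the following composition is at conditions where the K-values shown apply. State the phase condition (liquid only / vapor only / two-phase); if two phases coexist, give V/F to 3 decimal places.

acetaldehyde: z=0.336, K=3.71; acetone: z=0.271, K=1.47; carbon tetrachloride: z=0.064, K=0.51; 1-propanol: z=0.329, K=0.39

two-phase, V/F = 0.716

ΣzᵢKᵢ = 1.806; Σzᵢ/Kᵢ = 1.244.
Both exceed 1, so a two-phase solution exists.
Rachford–Rice: g(ψ) = Σ zᵢ(Kᵢ−1)/(1+ψ(Kᵢ−1)) = 0.
Newton–Raphson from ψ = 0.5:
  ψ = 0.500: g = 0.1595, g' = -0.765 → ψ = 0.709
  ψ = 0.709: g = 0.0058, g' = -0.739 → ψ = 0.716
Converged at ψ = 0.716.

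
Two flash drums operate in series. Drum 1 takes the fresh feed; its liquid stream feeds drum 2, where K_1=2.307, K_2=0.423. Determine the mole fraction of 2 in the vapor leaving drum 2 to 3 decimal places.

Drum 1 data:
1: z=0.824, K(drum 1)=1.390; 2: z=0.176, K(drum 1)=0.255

y_2 (drum 2) = 0.293

Drum 1:
Let ψ₁ = V/F and solve Σ zᵢ(Kᵢ−1)/(1+ψ₁(Kᵢ−1)) = 0.
Check two-phase: ΣzᵢKᵢ = 1.190 > 1 and Σzᵢ/Kᵢ = 1.283 > 1, so g(0) = 0.190 > 0 and g(1) = -0.283 < 0.
Newton–Raphson from ψ₁ = 0.54:
  ψ₁ = 0.540: g = 0.0461, g' = -0.359 → ψ₁ = 0.668
  ψ₁ = 0.668: g = -0.0063, g' = -0.466 → ψ₁ = 0.655
Converged at ψ₁ = 0.655.
Drum-1 compositions:
  1: x = 0.656, y = 0.912
  2: x = 0.344, y = 0.088
Drum-2 feed = drum-1 liquid: z₂ = (0.6564, 0.3436).
Drum 2:
Rachford–Rice: g(ψ₂) = Σ zᵢ(Kᵢ−1)/(1+ψ₂(Kᵢ−1)) = 0.
Check two-phase: ΣzᵢKᵢ = 1.660 > 1 and Σzᵢ/Kᵢ = 1.097 > 1, so g(0) = 0.660 > 0 and g(1) = -0.097 < 0.
Iterate (Newton) starting at ψ₂ = 0.5:
  ψ₂ = 0.500: g = 0.2402, g' = -0.636 → ψ₂ = 0.878
  ψ₂ = 0.878: g = -0.0021, g' = -0.713 → ψ₂ = 0.875
Converged at ψ₂ = 0.875.
  1: x = 0.306, y = 0.707
  2: x = 0.694, y = 0.293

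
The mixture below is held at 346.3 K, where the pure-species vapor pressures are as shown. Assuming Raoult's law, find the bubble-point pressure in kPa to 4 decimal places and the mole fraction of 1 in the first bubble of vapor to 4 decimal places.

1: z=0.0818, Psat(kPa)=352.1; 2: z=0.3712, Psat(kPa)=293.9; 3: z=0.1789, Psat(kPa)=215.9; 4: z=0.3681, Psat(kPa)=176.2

At the bubble point ψ → 0, so ΣzᵢKᵢ = 1 with Kᵢ = Pᵢˢᵃᵗ/P ⇒ P = ΣzᵢPᵢˢᵃᵗ.
P = 0.0818·352.1 + 0.3712·293.9 + 0.1789·215.9 + 0.3681·176.2 = 241.3812 kPa
yᵢ = zᵢPᵢˢᵃᵗ/P ⇒ y_1 = 0.0818·352.1/241.3812 = 0.1193

Pbub = 241.3812 kPa, y_1 = 0.1193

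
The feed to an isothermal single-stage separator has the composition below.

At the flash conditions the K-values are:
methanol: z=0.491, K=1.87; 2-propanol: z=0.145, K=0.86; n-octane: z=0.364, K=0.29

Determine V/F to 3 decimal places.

V/F = 0.280

Newton–Raphson from V/F = 0.5:
  V/F = 0.500: g = -0.1248, g' = -0.625 → V/F = 0.300
  V/F = 0.300: g = -0.0109, g' = -0.533 → V/F = 0.280
Converged at V/F = 0.280.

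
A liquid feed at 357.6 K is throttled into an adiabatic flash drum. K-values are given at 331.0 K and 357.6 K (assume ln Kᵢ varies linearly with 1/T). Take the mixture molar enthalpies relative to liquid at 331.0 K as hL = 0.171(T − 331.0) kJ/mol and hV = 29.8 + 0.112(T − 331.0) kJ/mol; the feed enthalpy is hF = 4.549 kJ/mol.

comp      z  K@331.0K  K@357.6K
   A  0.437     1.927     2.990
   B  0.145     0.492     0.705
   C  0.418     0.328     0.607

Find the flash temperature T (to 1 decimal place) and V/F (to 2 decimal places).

T = 332.9 K, V/F = 0.14

Adiabatic flash: solve Rachford–Rice at each trial T, then check hF = ψ·hV(T) + (1−ψ)·hL(T).
  T = 331.0 K: K = (1.927, 0.492, 0.328), RR gives ψ = 0.086, H_out = 2.565 kJ/mol
  T = 357.6 K: K = (2.990, 0.705, 0.607), RR gives ψ = 0.898, H_out = 29.898 kJ/mol
  T = 344.3 K: K = (2.421, 0.593, 0.452), RR gives ψ = 0.454, H_out = 15.437 kJ/mol
  T = 337.6 K: K = (2.163, 0.541, 0.386), RR gives ψ = 0.275, H_out = 9.206 kJ/mol
  T = 334.3 K: K = (2.043, 0.516, 0.356), RR gives ψ = 0.184, H_out = 6.004 kJ/mol
  T = 332.6 K: K = (1.983, 0.504, 0.341), RR gives ψ = 0.135, H_out = 4.270 kJ/mol
Linear interpolation between T = 332.6 (H_out = 4.270) and T = 334.3 (H_out = 6.004) on hF = 4.549 gives T ≈ 332.9 K, at which ψ = 0.14.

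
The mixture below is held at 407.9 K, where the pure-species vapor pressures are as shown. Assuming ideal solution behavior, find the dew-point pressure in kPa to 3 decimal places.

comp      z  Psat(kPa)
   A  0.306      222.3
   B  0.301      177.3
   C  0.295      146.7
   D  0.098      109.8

At the dew point ψ → 1, so Σzᵢ/Kᵢ = 1 with Kᵢ = Pᵢˢᵃᵗ/P ⇒ 1/P = Σzᵢ/Pᵢˢᵃᵗ.
1/P = 0.306/222.3 + 0.301/177.3 + 0.295/146.7 + 0.098/109.8 = 0.005978 ⇒ P = 167.290 kPa

Pdew = 167.290 kPa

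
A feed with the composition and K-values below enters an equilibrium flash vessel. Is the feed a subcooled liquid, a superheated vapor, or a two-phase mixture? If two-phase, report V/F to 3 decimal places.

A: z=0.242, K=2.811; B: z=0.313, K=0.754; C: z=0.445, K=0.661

ΣzᵢKᵢ = 1.210; Σzᵢ/Kᵢ = 1.174.
Both exceed 1, so a two-phase solution exists.
Let ψ = V/F and solve Σ zᵢ(Kᵢ−1)/(1+ψ(Kᵢ−1)) = 0.
Newton–Raphson from ψ = 0.5:
  ψ = 0.500: g = -0.0394, g' = -0.317 → ψ = 0.376
  ψ = 0.376: g = 0.0031, g' = -0.371 → ψ = 0.384
Converged at ψ = 0.384.

two-phase, V/F = 0.384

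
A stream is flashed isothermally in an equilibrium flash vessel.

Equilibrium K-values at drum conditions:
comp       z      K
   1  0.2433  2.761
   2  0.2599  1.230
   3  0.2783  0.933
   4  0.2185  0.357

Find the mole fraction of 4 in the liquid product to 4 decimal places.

Iterate (Newton) starting at V/F = 0.42:
  V/F = 0.4200: g = 0.08914, g' = -0.4316 → V/F = 0.6265
  V/F = 0.6265: g = 0.00121, g' = -0.4358 → V/F = 0.6293
Converged at V/F = 0.6293.
Compositions from xᵢ = zᵢ/(1+V/F(Kᵢ−1)), yᵢ = Kᵢxᵢ:
  1: x = 0.1154, y = 0.3186
  2: x = 0.2270, y = 0.2793
  3: x = 0.2906, y = 0.2711
  4: x = 0.3670, y = 0.1310

x_4 = 0.3670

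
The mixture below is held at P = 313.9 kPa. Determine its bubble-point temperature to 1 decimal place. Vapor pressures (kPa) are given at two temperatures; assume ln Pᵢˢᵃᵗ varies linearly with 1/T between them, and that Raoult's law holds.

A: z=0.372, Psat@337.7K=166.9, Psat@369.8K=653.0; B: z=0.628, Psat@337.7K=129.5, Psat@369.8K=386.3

T = 357.7 K

Bubble-point temperature: ΣzᵢPᵢˢᵃᵗ(T) = P. Interpolate ln Pᵢˢᵃᵗ = aᵢ + bᵢ/T.
  T = 337.7 K: ΣzᵢPᵢˢᵃᵗ = 143.41 kPa
  T = 369.8 K: ΣzᵢPᵢˢᵃᵗ = 485.51 kPa
  T = 353.8 K: ΣzᵢPᵢˢᵃᵗ = 271.17 kPa
  T = 361.8 K: ΣzᵢPᵢˢᵃᵗ = 365.00 kPa
  T = 357.8 K: ΣzᵢPᵢˢᵃᵗ = 315.09 kPa
  T = 355.8 K: ΣzᵢPᵢˢᵃᵗ = 292.42 kPa
Interpolating between 355.8 K and 357.8 K gives T ≈ 357.7 K.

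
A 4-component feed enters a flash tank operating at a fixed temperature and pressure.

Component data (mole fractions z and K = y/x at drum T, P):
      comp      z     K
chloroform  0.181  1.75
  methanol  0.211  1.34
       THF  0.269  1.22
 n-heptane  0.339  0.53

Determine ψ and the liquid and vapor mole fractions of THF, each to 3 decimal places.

ψ = 0.524, x_THF = 0.241, y_THF = 0.294

Material balance + equilibrium reduce to Σ zᵢ(Kᵢ−1)/(1+ψ(Kᵢ−1)) = 0.
g(0) = ΣzᵢKᵢ − 1 = 0.107 and g(1) = 1 − Σzᵢ/Kᵢ = -0.121, so a root lies in (0, 1).
Newton iteration, ψ⁰ = 0.5:
  ψ = 0.500: g = 0.0051, g' = -0.210 → ψ = 0.524
Converged at ψ = 0.524.
Compositions from xᵢ = zᵢ/(1+ψ(Kᵢ−1)), yᵢ = Kᵢxᵢ:
  chloroform: x = 0.130, y = 0.227
  methanol: x = 0.179, y = 0.240
  THF: x = 0.241, y = 0.294
  n-heptane: x = 0.450, y = 0.238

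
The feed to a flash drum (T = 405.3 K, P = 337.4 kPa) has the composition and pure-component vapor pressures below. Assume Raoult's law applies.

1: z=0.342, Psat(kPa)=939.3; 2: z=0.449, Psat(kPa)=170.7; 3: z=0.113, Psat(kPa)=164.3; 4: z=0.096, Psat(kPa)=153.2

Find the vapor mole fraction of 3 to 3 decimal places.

Raoult's law: Kᵢ = Pᵢˢᵃᵗ/P = Pᵢˢᵃᵗ/337.4.
  K_1 = 939.3/337.4 = 2.78394, K_2 = 170.7/337.4 = 0.50593, K_3 = 164.3/337.4 = 0.48696, K_4 = 153.2/337.4 = 0.45406
Newton iteration, ψ⁰ = 0.5:
  ψ = 0.500: g = -0.1222, g' = -0.605 → ψ = 0.298
  ψ = 0.298: g = 0.0071, g' = -0.697 → ψ = 0.308
Converged at ψ = 0.308.
Compositions from xᵢ = zᵢ/(1+ψ(Kᵢ−1)), yᵢ = Kᵢxᵢ:
  1: x = 0.221, y = 0.614
  2: x = 0.530, y = 0.268
  3: x = 0.134, y = 0.065
  4: x = 0.115, y = 0.052

y_3 = 0.065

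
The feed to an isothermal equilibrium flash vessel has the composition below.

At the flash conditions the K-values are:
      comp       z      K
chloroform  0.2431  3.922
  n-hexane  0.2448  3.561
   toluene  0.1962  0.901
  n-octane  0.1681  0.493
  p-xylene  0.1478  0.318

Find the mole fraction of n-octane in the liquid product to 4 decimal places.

x_n-octane = 0.2925

Newton–Raphson from ψ = 0.5:
  ψ = 0.5000: g = 0.27599, g' = -0.8894 → ψ = 0.8103
  ψ = 0.8103: g = 0.02370, g' = -0.8230 → ψ = 0.8391
  ψ = 0.8391: g = -0.00030, g' = -0.8450 → ψ = 0.8388
Converged at ψ = 0.8388.
Compositions from xᵢ = zᵢ/(1+ψ(Kᵢ−1)), yᵢ = Kᵢxᵢ:
  chloroform: x = 0.0704, y = 0.2763
  n-hexane: x = 0.0778, y = 0.2769
  toluene: x = 0.2140, y = 0.1928
  n-octane: x = 0.2925, y = 0.1442
  p-xylene: x = 0.3454, y = 0.1098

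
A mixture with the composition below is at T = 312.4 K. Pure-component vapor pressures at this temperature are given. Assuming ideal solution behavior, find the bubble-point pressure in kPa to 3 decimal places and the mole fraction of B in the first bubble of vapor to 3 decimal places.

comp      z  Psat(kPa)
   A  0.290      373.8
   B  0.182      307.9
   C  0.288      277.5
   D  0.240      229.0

At the bubble point ψ → 0, so ΣzᵢKᵢ = 1 with Kᵢ = Pᵢˢᵃᵗ/P ⇒ P = ΣzᵢPᵢˢᵃᵗ.
P = 0.290·373.8 + 0.182·307.9 + 0.288·277.5 + 0.240·229.0 = 299.320 kPa
yᵢ = zᵢPᵢˢᵃᵗ/P ⇒ y_B = 0.182·307.9/299.320 = 0.187

Pbub = 299.320 kPa, y_B = 0.187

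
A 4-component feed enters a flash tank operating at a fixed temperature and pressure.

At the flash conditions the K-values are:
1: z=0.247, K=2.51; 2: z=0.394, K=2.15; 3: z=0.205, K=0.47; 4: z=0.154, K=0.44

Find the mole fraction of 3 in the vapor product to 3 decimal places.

y_3 = 0.184

Material balance + equilibrium reduce to Σ zᵢ(Kᵢ−1)/(1+β(Kᵢ−1)) = 0.
g(0) = ΣzᵢKᵢ − 1 = 0.631 and g(1) = 1 − Σzᵢ/Kᵢ = -0.068, so a root lies in (0, 1).
Newton–Raphson from β = 0.43:
  β = 0.430: g = 0.2750, g' = -0.621 → β = 0.873
  β = 0.873: g = 0.0160, g' = -0.619 → β = 0.899
Converged at β = 0.899.
Compositions from xᵢ = zᵢ/(1+β(Kᵢ−1)), yᵢ = Kᵢxᵢ:
  1: x = 0.105, y = 0.263
  2: x = 0.194, y = 0.417
  3: x = 0.391, y = 0.184
  4: x = 0.310, y = 0.136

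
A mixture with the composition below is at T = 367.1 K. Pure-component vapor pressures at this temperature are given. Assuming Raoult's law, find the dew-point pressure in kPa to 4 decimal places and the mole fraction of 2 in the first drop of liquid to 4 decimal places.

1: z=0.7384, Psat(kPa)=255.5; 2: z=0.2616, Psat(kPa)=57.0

At the dew point ψ → 1, so Σzᵢ/Kᵢ = 1 with Kᵢ = Pᵢˢᵃᵗ/P ⇒ 1/P = Σzᵢ/Pᵢˢᵃᵗ.
1/P = 0.7384/255.5 + 0.2616/57.0 = 0.0074795 ⇒ P = 133.6989 kPa
xᵢ = zᵢP/Pᵢˢᵃᵗ ⇒ x_2 = 0.2616·133.6989/57.0 = 0.6136

Pdew = 133.6989 kPa, x_2 = 0.6136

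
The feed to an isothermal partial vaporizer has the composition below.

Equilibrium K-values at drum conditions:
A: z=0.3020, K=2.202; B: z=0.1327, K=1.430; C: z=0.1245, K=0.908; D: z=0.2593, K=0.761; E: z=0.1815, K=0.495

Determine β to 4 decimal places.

Rachford–Rice: g(β) = Σ zᵢ(Kᵢ−1)/(1+β(Kᵢ−1)) = 0.
g(0) = ΣzᵢKᵢ − 1 = 0.2550 and g(1) = 1 − Σzᵢ/Kᵢ = -0.0745, so a root lies in (0, 1).
Newton iteration, β⁰ = 0.5:
  β = 0.5000: g = 0.06869, g' = -0.2900 → β = 0.7369
  β = 0.7369: g = 0.00234, g' = -0.2773 → β = 0.7453
Converged at β = 0.7453.

β = 0.7453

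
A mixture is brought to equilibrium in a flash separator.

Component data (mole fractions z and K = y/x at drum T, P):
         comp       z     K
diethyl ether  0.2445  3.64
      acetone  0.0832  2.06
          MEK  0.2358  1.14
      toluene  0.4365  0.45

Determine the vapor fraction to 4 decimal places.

Rachford–Rice: g(ψ) = Σ zᵢ(Kᵢ−1)/(1+ψ(Kᵢ−1)) = 0.
g(0) = ΣzᵢKᵢ − 1 = 0.5266 and g(1) = 1 − Σzᵢ/Kᵢ = -0.2844, so a root lies in (0, 1).
Newton iteration, ψ⁰ = 0.5:
  ψ = 0.5000: g = 0.03558, g' = -0.6118 → ψ = 0.5582
  ψ = 0.5582: g = 0.00056, g' = -0.5943 → ψ = 0.5591
Converged at ψ = 0.5591.

ψ = 0.5591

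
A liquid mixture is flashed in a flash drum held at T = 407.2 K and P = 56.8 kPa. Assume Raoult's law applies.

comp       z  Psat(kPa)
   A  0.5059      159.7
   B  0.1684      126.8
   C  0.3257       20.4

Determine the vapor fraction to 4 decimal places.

ψ = 0.8539

Raoult's law: Kᵢ = Pᵢˢᵃᵗ/P = Pᵢˢᵃᵗ/56.8.
  K_A = 159.7/56.8 = 2.811620, K_B = 126.8/56.8 = 2.232394, K_C = 20.4/56.8 = 0.359155
Let ψ = V/F and solve Σ zᵢ(Kᵢ−1)/(1+ψ(Kᵢ−1)) = 0.
Feasibility: ΣzᵢKᵢ = 1.9153, Σzᵢ/Kᵢ = 1.1622 — both > 1, two phases present.
Newton iteration, ψ⁰ = 0.5:
  ψ = 0.5000: g = 0.30217, g' = -0.8447 → ψ = 0.8577
  ψ = 0.8577: g = -0.00374, g' = -0.9746 → ψ = 0.8539
Converged at ψ = 0.8539.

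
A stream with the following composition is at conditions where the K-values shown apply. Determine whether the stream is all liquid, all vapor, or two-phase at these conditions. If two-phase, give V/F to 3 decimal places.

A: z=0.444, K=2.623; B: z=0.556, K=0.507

two-phase, V/F = 0.558

ΣzᵢKᵢ = 1.447; Σzᵢ/Kᵢ = 1.266.
Both exceed 1, so a two-phase solution exists.
Rachford–Rice: g(ψ) = Σ zᵢ(Kᵢ−1)/(1+ψ(Kᵢ−1)) = 0.
Binary case is linear: z₁(K₁−1)(1+ψ(K₂−1)) + z₂(K₂−1)(1+ψ(K₁−1)) = 0
⇒ ψ = [z₁(K₁−1)+z₂(K₂−1)] / [−(K₁−1)(K₂−1)] = 0.4465/0.8001 = 0.558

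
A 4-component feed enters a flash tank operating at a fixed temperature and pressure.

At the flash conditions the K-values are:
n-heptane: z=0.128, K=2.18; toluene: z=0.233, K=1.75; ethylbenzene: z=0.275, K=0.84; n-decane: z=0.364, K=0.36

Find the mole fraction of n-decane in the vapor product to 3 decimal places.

Let ψ = V/F and solve Σ zᵢ(Kᵢ−1)/(1+ψ(Kᵢ−1)) = 0.
Feasibility: ΣzᵢKᵢ = 1.049, Σzᵢ/Kᵢ = 1.530 — both > 1, two phases present.
Newton iteration, ψ⁰ = 0.5:
  ψ = 0.500: g = -0.1683, g' = -0.471 → ψ = 0.142
  ψ = 0.142: g = -0.0141, g' = -0.426 → ψ = 0.109
Converged at ψ = 0.109.
Compositions from xᵢ = zᵢ/(1+ψ(Kᵢ−1)), yᵢ = Kᵢxᵢ:
  n-heptane: x = 0.113, y = 0.247
  toluene: x = 0.215, y = 0.377
  ethylbenzene: x = 0.280, y = 0.235
  n-decane: x = 0.391, y = 0.141

y_n-decane = 0.141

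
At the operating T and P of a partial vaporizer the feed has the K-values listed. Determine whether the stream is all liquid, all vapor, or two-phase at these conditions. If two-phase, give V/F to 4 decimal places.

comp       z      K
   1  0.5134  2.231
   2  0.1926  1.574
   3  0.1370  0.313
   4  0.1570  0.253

two-phase, V/F = 0.6899

ΣzᵢKᵢ = 1.5311; Σzᵢ/Kᵢ = 1.4107.
Both exceed 1, so a two-phase solution exists.
Material balance + equilibrium reduce to Σ zᵢ(Kᵢ−1)/(1+ψ(Kᵢ−1)) = 0.
Iterate (Newton) starting at ψ = 0.34:
  ψ = 0.3400: g = 0.25802, g' = -0.6985 → ψ = 0.7094
  ψ = 0.7094: g = -0.01711, g' = -0.8962 → ψ = 0.6903
  ψ = 0.6903: g = -0.00028, g' = -0.8672 → ψ = 0.6899
Converged at ψ = 0.6899.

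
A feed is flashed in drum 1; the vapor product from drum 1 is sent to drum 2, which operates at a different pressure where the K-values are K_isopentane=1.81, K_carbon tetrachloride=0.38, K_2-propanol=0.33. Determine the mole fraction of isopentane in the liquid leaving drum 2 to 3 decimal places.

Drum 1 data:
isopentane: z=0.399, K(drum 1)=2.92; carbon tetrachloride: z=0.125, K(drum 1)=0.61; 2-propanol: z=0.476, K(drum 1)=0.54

Drum 1:
Rachford–Rice: g(ψ₁) = Σ zᵢ(Kᵢ−1)/(1+ψ₁(Kᵢ−1)) = 0.
Feasibility: ΣzᵢKᵢ = 1.498, Σzᵢ/Kᵢ = 1.223 — both > 1, two phases present.
Newton iteration, ψ₁⁰ = 0.5:
  ψ₁ = 0.500: g = 0.0459, g' = -0.582 → ψ₁ = 0.579
  ψ₁ = 0.579: g = 0.0014, g' = -0.549 → ψ₁ = 0.581
Converged at ψ₁ = 0.581.
Drum-1 compositions:
  isopentane: x = 0.189, y = 0.550
  carbon tetrachloride: x = 0.162, y = 0.099
  2-propanol: x = 0.650, y = 0.351
Drum-2 feed = drum-1 vapor: z₂ = (0.5505, 0.0986, 0.3509).
Drum 2:
Material balance + equilibrium reduce to Σ zᵢ(Kᵢ−1)/(1+ψ₂(Kᵢ−1)) = 0.
Check two-phase: ΣzᵢKᵢ = 1.150 > 1 and Σzᵢ/Kᵢ = 1.627 > 1, so g(0) = 0.150 > 0 and g(1) = -0.627 < 0.
Iterate (Newton) starting at ψ₂ = 0.31:
  ψ₂ = 0.310: g = -0.0160, g' = -0.540 → ψ₂ = 0.280
Converged at ψ₂ = 0.280.
  isopentane: x = 0.449, y = 0.812
  carbon tetrachloride: x = 0.119, y = 0.045
  2-propanol: x = 0.432, y = 0.143

x_isopentane (drum 2) = 0.449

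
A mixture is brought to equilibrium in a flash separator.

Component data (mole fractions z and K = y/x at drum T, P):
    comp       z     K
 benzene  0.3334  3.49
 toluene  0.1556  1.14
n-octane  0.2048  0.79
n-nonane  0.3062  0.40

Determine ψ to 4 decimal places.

Let ψ = V/F and solve Σ zᵢ(Kᵢ−1)/(1+ψ(Kᵢ−1)) = 0.
Check two-phase: ΣzᵢKᵢ = 1.6252 > 1 and Σzᵢ/Kᵢ = 1.2568 > 1, so g(0) = 0.6252 > 0 and g(1) = -0.2568 < 0.
Iterate (Newton) starting at ψ = 0.48:
  ψ = 0.4800: g = 0.09272, g' = -0.6603 → ψ = 0.6204
  ψ = 0.6204: g = 0.00413, g' = -0.6134 → ψ = 0.6272
Converged at ψ = 0.6272.

ψ = 0.6272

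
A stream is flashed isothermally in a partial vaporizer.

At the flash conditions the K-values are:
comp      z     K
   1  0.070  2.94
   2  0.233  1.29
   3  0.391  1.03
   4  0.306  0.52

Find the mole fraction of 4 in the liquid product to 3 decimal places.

Newton iteration, ψ⁰ = 0.58:
  ψ = 0.580: g = -0.0703, g' = -0.208 → ψ = 0.243
  ψ = 0.243: g = 0.0008, g' = -0.230 → ψ = 0.246
Converged at ψ = 0.246.
Compositions from xᵢ = zᵢ/(1+ψ(Kᵢ−1)), yᵢ = Kᵢxᵢ:
  1: x = 0.047, y = 0.139
  2: x = 0.217, y = 0.281
  3: x = 0.388, y = 0.400
  4: x = 0.347, y = 0.180

x_4 = 0.347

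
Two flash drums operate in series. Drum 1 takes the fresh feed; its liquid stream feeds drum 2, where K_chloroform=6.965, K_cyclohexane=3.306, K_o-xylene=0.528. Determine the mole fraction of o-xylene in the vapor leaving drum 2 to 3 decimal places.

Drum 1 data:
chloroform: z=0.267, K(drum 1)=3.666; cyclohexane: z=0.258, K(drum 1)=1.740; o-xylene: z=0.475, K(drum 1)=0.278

Drum 1:
Material balance + equilibrium reduce to Σ zᵢ(Kᵢ−1)/(1+ψ₁(Kᵢ−1)) = 0.
Feasibility: ΣzᵢKᵢ = 1.560, Σzᵢ/Kᵢ = 1.930 — both > 1, two phases present.
Newton–Raphson from ψ₁ = 0.45:
  ψ₁ = 0.450: g = -0.0412, g' = -1.015 → ψ₁ = 0.409
Converged at ψ₁ = 0.409.
Drum-1 compositions:
  chloroform: x = 0.128, y = 0.468
  cyclohexane: x = 0.198, y = 0.345
  o-xylene: x = 0.674, y = 0.187
Drum-2 feed = drum-1 liquid: z₂ = (0.1277, 0.1980, 0.6743).
Drum 2:
Material balance + equilibrium reduce to Σ zᵢ(Kᵢ−1)/(1+ψ₂(Kᵢ−1)) = 0.
g(0) = ΣzᵢKᵢ − 1 = 0.900 and g(1) = 1 − Σzᵢ/Kᵢ = -0.355, so a root lies in (0, 1).
Newton iteration, ψ₂⁰ = 0.46:
  ψ₂ = 0.460: g = 0.0184, g' = -0.817 → ψ₂ = 0.483
Converged at ψ₂ = 0.483.
  chloroform: x = 0.033, y = 0.229
  cyclohexane: x = 0.094, y = 0.310
  o-xylene: x = 0.873, y = 0.461

y_o-xylene (drum 2) = 0.461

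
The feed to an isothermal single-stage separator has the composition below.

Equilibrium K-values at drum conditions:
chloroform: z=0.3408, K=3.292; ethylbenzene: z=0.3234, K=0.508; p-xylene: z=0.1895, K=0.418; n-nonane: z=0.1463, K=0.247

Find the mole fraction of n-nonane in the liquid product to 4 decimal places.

Let β = V/F and solve Σ zᵢ(Kᵢ−1)/(1+β(Kᵢ−1)) = 0.
Check two-phase: ΣzᵢKᵢ = 1.4015 > 1 and Σzᵢ/Kᵢ = 1.7858 > 1, so g(0) = 0.4015 > 0 and g(1) = -0.7858 < 0.
Newton–Raphson from β = 0.5:
  β = 0.5000: g = -0.17928, g' = -0.8675 → β = 0.2933
  β = 0.2933: g = 0.00674, g' = -0.9771 → β = 0.3002
  β = 0.3002: g = 0.00003, g' = -0.9687 → β = 0.3003
Converged at β = 0.3003.
Compositions from xᵢ = zᵢ/(1+β(Kᵢ−1)), yᵢ = Kᵢxᵢ:
  chloroform: x = 0.2019, y = 0.6646
  ethylbenzene: x = 0.3795, y = 0.1928
  p-xylene: x = 0.2296, y = 0.0960
  n-nonane: x = 0.1890, y = 0.0467

x_n-nonane = 0.1890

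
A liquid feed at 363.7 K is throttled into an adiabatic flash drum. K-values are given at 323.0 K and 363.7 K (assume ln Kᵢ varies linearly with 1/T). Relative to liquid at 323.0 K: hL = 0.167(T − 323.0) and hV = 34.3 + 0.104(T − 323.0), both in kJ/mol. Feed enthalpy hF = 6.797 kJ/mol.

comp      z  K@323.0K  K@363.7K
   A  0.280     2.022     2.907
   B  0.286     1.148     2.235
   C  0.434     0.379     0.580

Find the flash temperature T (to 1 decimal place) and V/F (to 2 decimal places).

T = 325.0 K, V/F = 0.19

Adiabatic flash: solve Rachford–Rice at each trial T, then check hF = ψ·hV(T) + (1−ψ)·hL(T).
  T = 323.0 K: K = (2.022, 1.148, 0.379), RR gives ψ = 0.132, H_out = 4.534 kJ/mol
  T = 363.7 K: K = (2.907, 2.235, 0.580), RR gives ψ = 1.000, H_out = 38.533 kJ/mol
  T = 343.4 K: K = (2.452, 1.635, 0.475), RR gives ψ = 0.633, H_out = 24.317 kJ/mol
  T = 333.2 K: K = (2.233, 1.377, 0.426), RR gives ψ = 0.403, H_out = 15.276 kJ/mol
  T = 328.1 K: K = (2.127, 1.259, 0.402), RR gives ψ = 0.274, H_out = 10.157 kJ/mol
  T = 325.6 K: K = (2.075, 1.204, 0.391), RR gives ψ = 0.206, H_out = 7.467 kJ/mol
  T = 324.3 K: K = (2.048, 1.176, 0.385), RR gives ψ = 0.170, H_out = 6.018 kJ/mol
Linear interpolation between T = 324.3 (H_out = 6.018) and T = 325.6 (H_out = 7.467) on hF = 6.797 gives T ≈ 325.0 K, at which ψ = 0.19.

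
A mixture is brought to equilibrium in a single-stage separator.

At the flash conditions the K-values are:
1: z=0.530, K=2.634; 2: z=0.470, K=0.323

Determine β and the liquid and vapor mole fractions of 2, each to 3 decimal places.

Material balance + equilibrium reduce to Σ zᵢ(Kᵢ−1)/(1+β(Kᵢ−1)) = 0.
g(0) = ΣzᵢKᵢ − 1 = 0.548 and g(1) = 1 − Σzᵢ/Kᵢ = -0.656, so a root lies in (0, 1).
Binary case is linear: z₁(K₁−1)(1+β(K₂−1)) + z₂(K₂−1)(1+β(K₁−1)) = 0
⇒ β = [z₁(K₁−1)+z₂(K₂−1)] / [−(K₁−1)(K₂−1)] = 0.5478/1.1062 = 0.495
Compositions from xᵢ = zᵢ/(1+β(Kᵢ−1)), yᵢ = Kᵢxᵢ:
  1: x = 0.293, y = 0.772
  2: x = 0.707, y = 0.228

β = 0.495, x_2 = 0.707, y_2 = 0.228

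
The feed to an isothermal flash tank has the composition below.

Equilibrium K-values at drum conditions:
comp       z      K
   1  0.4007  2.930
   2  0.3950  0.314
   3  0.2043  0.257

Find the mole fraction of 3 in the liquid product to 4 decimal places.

Rachford–Rice: g(ψ) = Σ zᵢ(Kᵢ−1)/(1+ψ(Kᵢ−1)) = 0.
Check two-phase: ΣzᵢKᵢ = 1.3506 > 1 and Σzᵢ/Kᵢ = 2.1897 > 1, so g(0) = 0.3506 > 0 and g(1) = -1.1897 < 0.
Iterate (Newton) starting at ψ = 0.5:
  ψ = 0.5000: g = -0.26039, g' = -1.1027 → ψ = 0.2639
  ψ = 0.2639: g = -0.00726, g' = -1.1069 → ψ = 0.2573
Converged at ψ = 0.2573.
Compositions from xᵢ = zᵢ/(1+ψ(Kᵢ−1)), yᵢ = Kᵢxᵢ:
  1: x = 0.2677, y = 0.7845
  2: x = 0.4797, y = 0.1506
  3: x = 0.2526, y = 0.0649

x_3 = 0.2526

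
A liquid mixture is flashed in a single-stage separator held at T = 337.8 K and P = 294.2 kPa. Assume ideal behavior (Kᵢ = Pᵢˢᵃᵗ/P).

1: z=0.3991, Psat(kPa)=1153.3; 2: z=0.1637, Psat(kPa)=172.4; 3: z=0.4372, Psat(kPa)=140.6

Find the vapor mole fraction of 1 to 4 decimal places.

Raoult's law: Kᵢ = Pᵢˢᵃᵗ/P = Pᵢˢᵃᵗ/294.2.
  K_1 = 1153.3/294.2 = 3.920122, K_2 = 172.4/294.2 = 0.585996, K_3 = 140.6/294.2 = 0.477906
Iterate (Newton) starting at ψ = 0.5:
  ψ = 0.5000: g = 0.07938, g' = -0.8252 → ψ = 0.5962
  ψ = 0.5962: g = 0.00379, g' = -0.7537 → ψ = 0.6012
Converged at ψ = 0.6012.
Compositions from xᵢ = zᵢ/(1+ψ(Kᵢ−1)), yᵢ = Kᵢxᵢ:
  1: x = 0.1448, y = 0.5678
  2: x = 0.2179, y = 0.1277
  3: x = 0.6372, y = 0.3045

y_1 = 0.5678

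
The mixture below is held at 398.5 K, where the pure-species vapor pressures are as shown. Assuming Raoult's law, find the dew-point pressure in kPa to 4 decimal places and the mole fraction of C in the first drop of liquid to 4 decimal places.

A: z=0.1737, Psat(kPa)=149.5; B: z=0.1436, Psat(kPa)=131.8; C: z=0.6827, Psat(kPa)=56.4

At the dew point ψ → 1, so Σzᵢ/Kᵢ = 1 with Kᵢ = Pᵢˢᵃᵗ/P ⇒ 1/P = Σzᵢ/Pᵢˢᵃᵗ.
1/P = 0.1737/149.5 + 0.1436/131.8 + 0.6827/56.4 = 0.0143560 ⇒ P = 69.6572 kPa
xᵢ = zᵢP/Pᵢˢᵃᵗ ⇒ x_C = 0.6827·69.6572/56.4 = 0.8432

Pdew = 69.6572 kPa, x_C = 0.8432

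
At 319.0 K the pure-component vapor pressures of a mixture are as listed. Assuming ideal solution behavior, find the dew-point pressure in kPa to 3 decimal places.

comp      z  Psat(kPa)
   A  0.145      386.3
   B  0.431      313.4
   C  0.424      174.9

Pdew = 239.530 kPa

At the dew point ψ → 1, so Σzᵢ/Kᵢ = 1 with Kᵢ = Pᵢˢᵃᵗ/P ⇒ 1/P = Σzᵢ/Pᵢˢᵃᵗ.
1/P = 0.145/386.3 + 0.431/313.4 + 0.424/174.9 = 0.004175 ⇒ P = 239.530 kPa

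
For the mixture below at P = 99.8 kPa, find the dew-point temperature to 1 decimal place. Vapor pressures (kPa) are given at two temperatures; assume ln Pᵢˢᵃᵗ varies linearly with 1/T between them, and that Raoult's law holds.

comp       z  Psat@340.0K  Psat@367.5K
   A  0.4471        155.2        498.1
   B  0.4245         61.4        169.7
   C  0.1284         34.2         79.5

Dew-point temperature: Σzᵢ·P/Pᵢˢᵃᵗ(T) = 1. Interpolate ln Pᵢˢᵃᵗ = aᵢ + bᵢ/T.
  T = 340.0 K: ΣzᵢP/Pᵢˢᵃᵗ = 1.3522
  T = 367.5 K: ΣzᵢP/Pᵢˢᵃᵗ = 0.5004
  T = 353.8 K: ΣzᵢP/Pᵢˢᵃᵗ = 0.8041
  T = 346.9 K: ΣzᵢP/Pᵢˢᵃᵗ = 1.0369
  T = 350.4 K: ΣzᵢP/Pᵢˢᵃᵗ = 0.9102
  T = 348.6 K: ΣzᵢP/Pᵢˢᵃᵗ = 0.9730
Interpolating between 346.9 K and 348.6 K gives T ≈ 347.9 K.

T = 347.9 K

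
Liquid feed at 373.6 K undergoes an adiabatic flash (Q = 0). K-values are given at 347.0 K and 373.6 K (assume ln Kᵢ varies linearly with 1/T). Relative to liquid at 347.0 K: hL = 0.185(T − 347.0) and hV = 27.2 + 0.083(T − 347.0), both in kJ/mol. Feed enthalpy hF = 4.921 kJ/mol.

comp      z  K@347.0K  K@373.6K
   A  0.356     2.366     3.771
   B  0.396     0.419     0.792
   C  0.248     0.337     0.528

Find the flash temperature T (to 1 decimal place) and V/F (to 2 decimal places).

T = 349.4 K, V/F = 0.17

Adiabatic flash: solve Rachford–Rice at each trial T, then check hF = ψ·hV(T) + (1−ψ)·hL(T).
  T = 347.0 K: K = (2.366, 0.419, 0.337), RR gives ψ = 0.110, H_out = 2.979 kJ/mol
  T = 373.6 K: K = (3.771, 0.792, 0.528), RR gives ψ = 0.846, H_out = 25.645 kJ/mol
  T = 360.3 K: K = (3.013, 0.583, 0.425), RR gives ψ = 0.420, H_out = 13.321 kJ/mol
  T = 353.6 K: K = (2.674, 0.495, 0.379), RR gives ψ = 0.262, H_out = 8.166 kJ/mol
  T = 350.3 K: K = (2.517, 0.456, 0.358), RR gives ψ = 0.187, H_out = 5.621 kJ/mol
  T = 348.6 K: K = (2.438, 0.437, 0.347), RR gives ψ = 0.147, H_out = 4.277 kJ/mol
Linear interpolation between T = 348.6 (H_out = 4.277) and T = 350.3 (H_out = 5.621) on hF = 4.921 gives T ≈ 349.4 K, at which ψ = 0.17.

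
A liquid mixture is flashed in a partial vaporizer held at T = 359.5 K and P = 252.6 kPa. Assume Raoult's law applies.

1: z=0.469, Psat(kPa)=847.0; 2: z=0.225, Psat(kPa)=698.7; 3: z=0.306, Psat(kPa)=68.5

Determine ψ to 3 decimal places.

Raoult's law: Kᵢ = Pᵢˢᵃᵗ/P = Pᵢˢᵃᵗ/252.6.
  K_1 = 847.0/252.6 = 3.35313, K_2 = 698.7/252.6 = 2.76603, K_3 = 68.5/252.6 = 0.27118
Let ψ = V/F and solve Σ zᵢ(Kᵢ−1)/(1+ψ(Kᵢ−1)) = 0.
Check two-phase: ΣzᵢKᵢ = 2.278 > 1 and Σzᵢ/Kᵢ = 1.350 > 1, so g(0) = 1.278 > 0 and g(1) = -0.350 < 0.
Newton–Raphson from ψ = 0.5:
  ψ = 0.500: g = 0.3672, g' = -1.148 → ψ = 0.820
  ψ = 0.820: g = -0.0148, g' = -1.423 → ψ = 0.809
Converged at ψ = 0.809.

ψ = 0.809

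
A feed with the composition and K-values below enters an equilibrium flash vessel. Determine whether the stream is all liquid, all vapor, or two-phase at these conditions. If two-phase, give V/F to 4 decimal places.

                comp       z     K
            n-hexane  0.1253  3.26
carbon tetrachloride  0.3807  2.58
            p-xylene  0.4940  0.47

two-phase, V/F = 0.6682

ΣzᵢKᵢ = 1.6229; Σzᵢ/Kᵢ = 1.2371.
Both exceed 1, so a two-phase solution exists.
Iterate (Newton) starting at ψ = 0.49:
  ψ = 0.4900: g = 0.11974, g' = -0.6992 → ψ = 0.6612
  ψ = 0.6612: g = 0.00461, g' = -0.6591 → ψ = 0.6682
Converged at ψ = 0.6682.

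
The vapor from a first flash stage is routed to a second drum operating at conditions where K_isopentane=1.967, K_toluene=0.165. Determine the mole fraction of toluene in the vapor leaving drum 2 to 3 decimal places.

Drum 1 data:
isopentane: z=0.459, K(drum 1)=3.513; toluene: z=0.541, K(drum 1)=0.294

y_toluene (drum 2) = 0.089

Drum 1:
Rachford–Rice: g(ψ₁) = Σ zᵢ(Kᵢ−1)/(1+ψ₁(Kᵢ−1)) = 0.
Feasibility: ΣzᵢKᵢ = 1.772, Σzᵢ/Kᵢ = 1.971 — both > 1, two phases present.
Binary case is linear: z₁(K₁−1)(1+ψ₁(K₂−1)) + z₂(K₂−1)(1+ψ₁(K₁−1)) = 0
⇒ ψ₁ = [z₁(K₁−1)+z₂(K₂−1)] / [−(K₁−1)(K₂−1)] = 0.7715/1.7742 = 0.435
Drum-1 compositions:
  isopentane: x = 0.219, y = 0.770
  toluene: x = 0.781, y = 0.230
Drum-2 feed = drum-1 vapor: z₂ = (0.7705, 0.2295).
Drum 2:
Rachford–Rice: g(ψ₂) = Σ zᵢ(Kᵢ−1)/(1+ψ₂(Kᵢ−1)) = 0.
Feasibility: ΣzᵢKᵢ = 1.553, Σzᵢ/Kᵢ = 1.783 — both > 1, two phases present.
Binary case is linear: z₁(K₁−1)(1+ψ₂(K₂−1)) + z₂(K₂−1)(1+ψ₂(K₁−1)) = 0
⇒ ψ₂ = [z₁(K₁−1)+z₂(K₂−1)] / [−(K₁−1)(K₂−1)] = 0.5534/0.8074 = 0.685
  isopentane: x = 0.463, y = 0.911
  toluene: x = 0.537, y = 0.089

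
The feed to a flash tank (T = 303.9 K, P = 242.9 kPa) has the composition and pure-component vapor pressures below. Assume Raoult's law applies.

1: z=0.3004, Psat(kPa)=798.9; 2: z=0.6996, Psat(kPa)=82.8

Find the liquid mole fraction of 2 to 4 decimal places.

Raoult's law: Kᵢ = Pᵢˢᵃᵗ/P = Pᵢˢᵃᵗ/242.9.
  K_1 = 798.9/242.9 = 3.289008, K_2 = 82.8/242.9 = 0.340881
Rachford–Rice: g(V/F) = Σ zᵢ(Kᵢ−1)/(1+V/F(Kᵢ−1)) = 0.
g(0) = ΣzᵢKᵢ − 1 = 0.2265 and g(1) = 1 − Σzᵢ/Kᵢ = -1.1437, so a root lies in (0, 1).
Iterate (Newton) starting at V/F = 0.64:
  V/F = 0.6400: g = -0.51860, g' = -1.1683 → V/F = 0.1961
  V/F = 0.1961: g = -0.05498, g' = -1.1506 → V/F = 0.1483
  V/F = 0.1483: g = 0.00226, g' = -1.2506 → V/F = 0.1501
Converged at V/F = 0.1501.
Compositions from xᵢ = zᵢ/(1+V/F(Kᵢ−1)), yᵢ = Kᵢxᵢ:
  1: x = 0.2236, y = 0.7353
  2: x = 0.7764, y = 0.2647

x_2 = 0.7764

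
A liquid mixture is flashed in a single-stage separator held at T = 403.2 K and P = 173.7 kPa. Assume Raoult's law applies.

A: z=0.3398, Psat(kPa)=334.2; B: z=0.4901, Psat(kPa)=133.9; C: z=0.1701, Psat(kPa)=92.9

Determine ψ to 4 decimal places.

Raoult's law: Kᵢ = Pᵢˢᵃᵗ/P = Pᵢˢᵃᵗ/173.7.
  K_A = 334.2/173.7 = 1.924007, K_B = 133.9/173.7 = 0.770869, K_C = 92.9/173.7 = 0.534830
Rachford–Rice: g(ψ) = Σ zᵢ(Kᵢ−1)/(1+ψ(Kᵢ−1)) = 0.
g(0) = ΣzᵢKᵢ − 1 = 0.1226 and g(1) = 1 − Σzᵢ/Kᵢ = -0.1304, so a root lies in (0, 1).
Newton iteration, ψ⁰ = 0.43:
  ψ = 0.4300: g = 0.00122, g' = -0.2378 → ψ = 0.4351
Converged at ψ = 0.4351.

ψ = 0.4351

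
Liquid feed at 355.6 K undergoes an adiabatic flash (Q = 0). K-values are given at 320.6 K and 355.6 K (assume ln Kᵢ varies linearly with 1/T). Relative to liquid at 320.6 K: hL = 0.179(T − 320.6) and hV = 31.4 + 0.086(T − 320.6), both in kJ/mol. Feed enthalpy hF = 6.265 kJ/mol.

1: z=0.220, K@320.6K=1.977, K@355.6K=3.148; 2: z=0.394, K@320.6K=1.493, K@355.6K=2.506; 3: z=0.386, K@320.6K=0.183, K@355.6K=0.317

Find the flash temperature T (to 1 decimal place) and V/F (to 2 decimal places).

Adiabatic flash: solve Rachford–Rice at each trial T, then check hF = ψ·hV(T) + (1−ψ)·hL(T).
  T = 320.6 K: K = (1.977, 1.493, 0.183), RR gives ψ = 0.165, H_out = 5.194 kJ/mol
  T = 355.6 K: K = (3.148, 2.506, 0.317), RR gives ψ = 0.673, H_out = 25.207 kJ/mol
  T = 338.1 K: K = (2.525, 1.960, 0.244), RR gives ψ = 0.474, H_out = 17.253 kJ/mol
  T = 329.4 K: K = (2.243, 1.718, 0.212), RR gives ψ = 0.346, H_out = 12.158 kJ/mol
  T = 325.0 K: K = (2.108, 1.603, 0.197), RR gives ψ = 0.265, H_out = 8.990 kJ/mol
  T = 322.8 K: K = (2.042, 1.548, 0.190), RR gives ψ = 0.218, H_out = 7.186 kJ/mol
Linear interpolation between T = 320.6 (H_out = 5.194) and T = 322.8 (H_out = 7.186) on hF = 6.265 gives T ≈ 321.8 K, at which ψ = 0.19.

T = 321.8 K, V/F = 0.19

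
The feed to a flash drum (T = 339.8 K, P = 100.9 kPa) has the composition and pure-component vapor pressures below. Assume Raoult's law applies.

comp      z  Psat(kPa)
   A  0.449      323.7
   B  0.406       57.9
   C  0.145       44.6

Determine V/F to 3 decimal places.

V/F = 0.717

Raoult's law: Kᵢ = Pᵢˢᵃᵗ/P = Pᵢˢᵃᵗ/100.9.
  K_A = 323.7/100.9 = 3.20813, K_B = 57.9/100.9 = 0.57384, K_C = 44.6/100.9 = 0.44202
Rachford–Rice: g(V/F) = Σ zᵢ(Kᵢ−1)/(1+V/F(Kᵢ−1)) = 0.
Feasibility: ΣzᵢKᵢ = 1.738, Σzᵢ/Kᵢ = 1.176 — both > 1, two phases present.
Iterate (Newton) starting at V/F = 0.5:
  V/F = 0.500: g = 0.1391, g' = -0.700 → V/F = 0.699
  V/F = 0.699: g = 0.0110, g' = -0.609 → V/F = 0.717
Converged at V/F = 0.717.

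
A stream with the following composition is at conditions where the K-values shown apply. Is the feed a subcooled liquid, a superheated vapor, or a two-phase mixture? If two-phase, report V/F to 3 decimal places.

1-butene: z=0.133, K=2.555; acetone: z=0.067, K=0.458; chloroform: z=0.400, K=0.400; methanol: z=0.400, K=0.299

subcooled liquid

ΣzᵢKᵢ = 0.650; Σzᵢ/Kᵢ = 2.536.
Since ΣzᵢKᵢ < 1 the mixture is below its bubble point — single liquid phase.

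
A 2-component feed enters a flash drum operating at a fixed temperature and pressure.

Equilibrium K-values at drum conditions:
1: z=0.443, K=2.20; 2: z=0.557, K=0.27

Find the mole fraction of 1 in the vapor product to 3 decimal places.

y_1 = 0.832

Rachford–Rice: g(ψ) = Σ zᵢ(Kᵢ−1)/(1+ψ(Kᵢ−1)) = 0.
Check two-phase: ΣzᵢKᵢ = 1.125 > 1 and Σzᵢ/Kᵢ = 2.264 > 1, so g(0) = 0.125 > 0 and g(1) = -1.264 < 0.
Binary case is linear: z₁(K₁−1)(1+ψ(K₂−1)) + z₂(K₂−1)(1+ψ(K₁−1)) = 0
⇒ ψ = [z₁(K₁−1)+z₂(K₂−1)] / [−(K₁−1)(K₂−1)] = 0.1250/0.8760 = 0.143
Compositions from xᵢ = zᵢ/(1+ψ(Kᵢ−1)), yᵢ = Kᵢxᵢ:
  1: x = 0.378, y = 0.832
  2: x = 0.622, y = 0.168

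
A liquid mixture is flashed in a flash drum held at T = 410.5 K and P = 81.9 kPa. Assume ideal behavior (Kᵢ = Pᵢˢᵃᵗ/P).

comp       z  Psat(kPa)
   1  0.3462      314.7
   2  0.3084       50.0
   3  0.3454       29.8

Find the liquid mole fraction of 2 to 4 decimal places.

Raoult's law: Kᵢ = Pᵢˢᵃᵗ/P = Pᵢˢᵃᵗ/81.9.
  K_1 = 314.7/81.9 = 3.842491, K_2 = 50.0/81.9 = 0.610501, K_3 = 29.8/81.9 = 0.363858
Material balance + equilibrium reduce to Σ zᵢ(Kᵢ−1)/(1+β(Kᵢ−1)) = 0.
Feasibility: ΣzᵢKᵢ = 1.6442, Σzᵢ/Kᵢ = 1.5445 — both > 1, two phases present.
Newton–Raphson from β = 0.5:
  β = 0.5000: g = -0.06495, g' = -0.8499 → β = 0.4236
  β = 0.4236: g = 0.00187, g' = -0.9048 → β = 0.4256
Converged at β = 0.4256.
Compositions from xᵢ = zᵢ/(1+β(Kᵢ−1)), yᵢ = Kᵢxᵢ:
  1: x = 0.1567, y = 0.6020
  2: x = 0.3697, y = 0.2257
  3: x = 0.4737, y = 0.1723

x_2 = 0.3697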